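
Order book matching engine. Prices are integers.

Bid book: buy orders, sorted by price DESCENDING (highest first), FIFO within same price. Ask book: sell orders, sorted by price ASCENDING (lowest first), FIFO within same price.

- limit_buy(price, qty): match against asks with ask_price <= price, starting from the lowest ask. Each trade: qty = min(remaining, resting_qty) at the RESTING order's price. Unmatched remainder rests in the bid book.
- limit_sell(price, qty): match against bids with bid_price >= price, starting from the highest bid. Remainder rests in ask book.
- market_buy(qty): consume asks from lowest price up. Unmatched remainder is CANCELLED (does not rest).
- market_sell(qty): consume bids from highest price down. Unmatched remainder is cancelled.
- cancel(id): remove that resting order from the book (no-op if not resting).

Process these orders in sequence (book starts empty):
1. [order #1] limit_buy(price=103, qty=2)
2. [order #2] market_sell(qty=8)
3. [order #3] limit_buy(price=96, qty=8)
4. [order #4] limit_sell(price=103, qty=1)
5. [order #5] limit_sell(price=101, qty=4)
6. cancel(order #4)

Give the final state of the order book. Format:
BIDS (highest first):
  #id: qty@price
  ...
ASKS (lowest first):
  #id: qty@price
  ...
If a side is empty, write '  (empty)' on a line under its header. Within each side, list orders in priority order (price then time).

Answer: BIDS (highest first):
  #3: 8@96
ASKS (lowest first):
  #5: 4@101

Derivation:
After op 1 [order #1] limit_buy(price=103, qty=2): fills=none; bids=[#1:2@103] asks=[-]
After op 2 [order #2] market_sell(qty=8): fills=#1x#2:2@103; bids=[-] asks=[-]
After op 3 [order #3] limit_buy(price=96, qty=8): fills=none; bids=[#3:8@96] asks=[-]
After op 4 [order #4] limit_sell(price=103, qty=1): fills=none; bids=[#3:8@96] asks=[#4:1@103]
After op 5 [order #5] limit_sell(price=101, qty=4): fills=none; bids=[#3:8@96] asks=[#5:4@101 #4:1@103]
After op 6 cancel(order #4): fills=none; bids=[#3:8@96] asks=[#5:4@101]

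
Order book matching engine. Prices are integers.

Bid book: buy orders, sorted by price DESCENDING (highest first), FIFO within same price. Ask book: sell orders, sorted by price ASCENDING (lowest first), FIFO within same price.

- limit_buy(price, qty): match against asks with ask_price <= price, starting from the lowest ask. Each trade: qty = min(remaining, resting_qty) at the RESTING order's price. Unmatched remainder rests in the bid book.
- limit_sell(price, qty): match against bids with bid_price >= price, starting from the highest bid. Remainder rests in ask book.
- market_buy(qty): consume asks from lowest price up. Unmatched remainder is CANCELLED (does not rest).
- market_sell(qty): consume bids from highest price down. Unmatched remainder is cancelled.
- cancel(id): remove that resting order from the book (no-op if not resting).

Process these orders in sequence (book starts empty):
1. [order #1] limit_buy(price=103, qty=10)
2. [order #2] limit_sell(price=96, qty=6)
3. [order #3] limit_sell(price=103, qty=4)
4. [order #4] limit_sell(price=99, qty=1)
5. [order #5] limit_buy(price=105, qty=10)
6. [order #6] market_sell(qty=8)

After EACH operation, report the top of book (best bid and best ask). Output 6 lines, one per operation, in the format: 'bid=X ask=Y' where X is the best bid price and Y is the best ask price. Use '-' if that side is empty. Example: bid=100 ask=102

Answer: bid=103 ask=-
bid=103 ask=-
bid=- ask=-
bid=- ask=99
bid=105 ask=-
bid=105 ask=-

Derivation:
After op 1 [order #1] limit_buy(price=103, qty=10): fills=none; bids=[#1:10@103] asks=[-]
After op 2 [order #2] limit_sell(price=96, qty=6): fills=#1x#2:6@103; bids=[#1:4@103] asks=[-]
After op 3 [order #3] limit_sell(price=103, qty=4): fills=#1x#3:4@103; bids=[-] asks=[-]
After op 4 [order #4] limit_sell(price=99, qty=1): fills=none; bids=[-] asks=[#4:1@99]
After op 5 [order #5] limit_buy(price=105, qty=10): fills=#5x#4:1@99; bids=[#5:9@105] asks=[-]
After op 6 [order #6] market_sell(qty=8): fills=#5x#6:8@105; bids=[#5:1@105] asks=[-]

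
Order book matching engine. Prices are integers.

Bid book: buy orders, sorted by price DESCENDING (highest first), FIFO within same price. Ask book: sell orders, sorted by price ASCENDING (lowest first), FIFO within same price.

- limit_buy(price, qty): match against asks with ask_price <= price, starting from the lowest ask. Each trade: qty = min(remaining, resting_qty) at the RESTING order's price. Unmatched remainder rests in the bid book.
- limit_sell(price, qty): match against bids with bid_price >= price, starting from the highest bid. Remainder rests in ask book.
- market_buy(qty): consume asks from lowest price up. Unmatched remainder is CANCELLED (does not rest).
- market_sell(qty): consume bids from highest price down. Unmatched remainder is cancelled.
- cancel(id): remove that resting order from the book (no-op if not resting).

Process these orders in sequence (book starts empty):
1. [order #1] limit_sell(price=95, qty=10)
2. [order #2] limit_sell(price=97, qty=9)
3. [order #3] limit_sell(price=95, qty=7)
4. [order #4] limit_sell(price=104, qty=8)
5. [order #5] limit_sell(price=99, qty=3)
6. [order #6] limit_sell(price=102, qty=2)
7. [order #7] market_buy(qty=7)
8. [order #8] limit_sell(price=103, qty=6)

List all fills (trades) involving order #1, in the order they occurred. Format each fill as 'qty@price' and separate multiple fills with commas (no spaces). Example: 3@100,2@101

After op 1 [order #1] limit_sell(price=95, qty=10): fills=none; bids=[-] asks=[#1:10@95]
After op 2 [order #2] limit_sell(price=97, qty=9): fills=none; bids=[-] asks=[#1:10@95 #2:9@97]
After op 3 [order #3] limit_sell(price=95, qty=7): fills=none; bids=[-] asks=[#1:10@95 #3:7@95 #2:9@97]
After op 4 [order #4] limit_sell(price=104, qty=8): fills=none; bids=[-] asks=[#1:10@95 #3:7@95 #2:9@97 #4:8@104]
After op 5 [order #5] limit_sell(price=99, qty=3): fills=none; bids=[-] asks=[#1:10@95 #3:7@95 #2:9@97 #5:3@99 #4:8@104]
After op 6 [order #6] limit_sell(price=102, qty=2): fills=none; bids=[-] asks=[#1:10@95 #3:7@95 #2:9@97 #5:3@99 #6:2@102 #4:8@104]
After op 7 [order #7] market_buy(qty=7): fills=#7x#1:7@95; bids=[-] asks=[#1:3@95 #3:7@95 #2:9@97 #5:3@99 #6:2@102 #4:8@104]
After op 8 [order #8] limit_sell(price=103, qty=6): fills=none; bids=[-] asks=[#1:3@95 #3:7@95 #2:9@97 #5:3@99 #6:2@102 #8:6@103 #4:8@104]

Answer: 7@95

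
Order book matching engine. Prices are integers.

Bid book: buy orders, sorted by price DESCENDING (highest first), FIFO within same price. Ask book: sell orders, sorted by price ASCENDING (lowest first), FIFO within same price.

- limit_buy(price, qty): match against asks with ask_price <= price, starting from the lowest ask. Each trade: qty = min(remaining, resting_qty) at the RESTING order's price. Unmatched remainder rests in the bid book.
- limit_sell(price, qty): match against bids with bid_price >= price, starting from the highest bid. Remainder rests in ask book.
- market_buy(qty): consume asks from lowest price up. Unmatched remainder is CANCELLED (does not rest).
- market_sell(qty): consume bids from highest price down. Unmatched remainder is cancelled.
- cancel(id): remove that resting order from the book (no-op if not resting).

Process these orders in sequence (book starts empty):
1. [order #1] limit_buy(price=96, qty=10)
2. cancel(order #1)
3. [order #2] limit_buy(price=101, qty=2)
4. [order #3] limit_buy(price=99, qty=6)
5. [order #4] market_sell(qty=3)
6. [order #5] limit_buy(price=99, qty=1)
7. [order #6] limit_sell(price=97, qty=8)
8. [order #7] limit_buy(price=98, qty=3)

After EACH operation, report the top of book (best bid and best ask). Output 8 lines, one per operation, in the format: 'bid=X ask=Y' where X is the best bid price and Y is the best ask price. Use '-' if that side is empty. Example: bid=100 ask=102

Answer: bid=96 ask=-
bid=- ask=-
bid=101 ask=-
bid=101 ask=-
bid=99 ask=-
bid=99 ask=-
bid=- ask=97
bid=98 ask=-

Derivation:
After op 1 [order #1] limit_buy(price=96, qty=10): fills=none; bids=[#1:10@96] asks=[-]
After op 2 cancel(order #1): fills=none; bids=[-] asks=[-]
After op 3 [order #2] limit_buy(price=101, qty=2): fills=none; bids=[#2:2@101] asks=[-]
After op 4 [order #3] limit_buy(price=99, qty=6): fills=none; bids=[#2:2@101 #3:6@99] asks=[-]
After op 5 [order #4] market_sell(qty=3): fills=#2x#4:2@101 #3x#4:1@99; bids=[#3:5@99] asks=[-]
After op 6 [order #5] limit_buy(price=99, qty=1): fills=none; bids=[#3:5@99 #5:1@99] asks=[-]
After op 7 [order #6] limit_sell(price=97, qty=8): fills=#3x#6:5@99 #5x#6:1@99; bids=[-] asks=[#6:2@97]
After op 8 [order #7] limit_buy(price=98, qty=3): fills=#7x#6:2@97; bids=[#7:1@98] asks=[-]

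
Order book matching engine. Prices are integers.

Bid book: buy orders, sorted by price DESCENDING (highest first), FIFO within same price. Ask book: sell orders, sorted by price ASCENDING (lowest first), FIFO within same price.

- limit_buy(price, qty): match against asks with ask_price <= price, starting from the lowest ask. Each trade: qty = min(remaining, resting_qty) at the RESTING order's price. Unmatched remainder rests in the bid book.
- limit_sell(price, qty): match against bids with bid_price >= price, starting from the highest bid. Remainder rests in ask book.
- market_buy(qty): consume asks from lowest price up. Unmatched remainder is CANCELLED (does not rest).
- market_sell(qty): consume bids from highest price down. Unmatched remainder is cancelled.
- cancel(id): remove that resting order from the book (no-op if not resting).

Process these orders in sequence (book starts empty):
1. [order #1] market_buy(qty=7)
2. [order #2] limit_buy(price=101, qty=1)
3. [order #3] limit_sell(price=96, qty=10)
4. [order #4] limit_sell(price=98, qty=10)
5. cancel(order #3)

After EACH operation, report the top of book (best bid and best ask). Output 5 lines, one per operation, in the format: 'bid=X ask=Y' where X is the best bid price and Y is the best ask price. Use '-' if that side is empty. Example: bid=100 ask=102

Answer: bid=- ask=-
bid=101 ask=-
bid=- ask=96
bid=- ask=96
bid=- ask=98

Derivation:
After op 1 [order #1] market_buy(qty=7): fills=none; bids=[-] asks=[-]
After op 2 [order #2] limit_buy(price=101, qty=1): fills=none; bids=[#2:1@101] asks=[-]
After op 3 [order #3] limit_sell(price=96, qty=10): fills=#2x#3:1@101; bids=[-] asks=[#3:9@96]
After op 4 [order #4] limit_sell(price=98, qty=10): fills=none; bids=[-] asks=[#3:9@96 #4:10@98]
After op 5 cancel(order #3): fills=none; bids=[-] asks=[#4:10@98]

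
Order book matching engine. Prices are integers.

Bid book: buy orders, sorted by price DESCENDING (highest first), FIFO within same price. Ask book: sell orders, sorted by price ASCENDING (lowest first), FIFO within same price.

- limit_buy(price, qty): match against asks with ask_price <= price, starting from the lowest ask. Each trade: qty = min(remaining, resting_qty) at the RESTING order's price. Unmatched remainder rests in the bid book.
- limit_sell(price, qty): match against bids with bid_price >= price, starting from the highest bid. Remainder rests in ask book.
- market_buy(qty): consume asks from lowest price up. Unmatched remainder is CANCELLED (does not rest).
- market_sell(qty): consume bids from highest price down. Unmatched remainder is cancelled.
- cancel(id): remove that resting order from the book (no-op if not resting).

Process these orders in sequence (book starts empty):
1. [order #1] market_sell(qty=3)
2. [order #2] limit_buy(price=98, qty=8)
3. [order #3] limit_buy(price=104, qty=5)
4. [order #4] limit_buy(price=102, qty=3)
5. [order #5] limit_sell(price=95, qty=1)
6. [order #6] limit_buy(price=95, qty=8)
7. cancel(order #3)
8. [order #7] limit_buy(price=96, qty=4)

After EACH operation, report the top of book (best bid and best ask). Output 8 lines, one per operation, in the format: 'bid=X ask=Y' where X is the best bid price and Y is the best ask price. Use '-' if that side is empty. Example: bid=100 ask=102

Answer: bid=- ask=-
bid=98 ask=-
bid=104 ask=-
bid=104 ask=-
bid=104 ask=-
bid=104 ask=-
bid=102 ask=-
bid=102 ask=-

Derivation:
After op 1 [order #1] market_sell(qty=3): fills=none; bids=[-] asks=[-]
After op 2 [order #2] limit_buy(price=98, qty=8): fills=none; bids=[#2:8@98] asks=[-]
After op 3 [order #3] limit_buy(price=104, qty=5): fills=none; bids=[#3:5@104 #2:8@98] asks=[-]
After op 4 [order #4] limit_buy(price=102, qty=3): fills=none; bids=[#3:5@104 #4:3@102 #2:8@98] asks=[-]
After op 5 [order #5] limit_sell(price=95, qty=1): fills=#3x#5:1@104; bids=[#3:4@104 #4:3@102 #2:8@98] asks=[-]
After op 6 [order #6] limit_buy(price=95, qty=8): fills=none; bids=[#3:4@104 #4:3@102 #2:8@98 #6:8@95] asks=[-]
After op 7 cancel(order #3): fills=none; bids=[#4:3@102 #2:8@98 #6:8@95] asks=[-]
After op 8 [order #7] limit_buy(price=96, qty=4): fills=none; bids=[#4:3@102 #2:8@98 #7:4@96 #6:8@95] asks=[-]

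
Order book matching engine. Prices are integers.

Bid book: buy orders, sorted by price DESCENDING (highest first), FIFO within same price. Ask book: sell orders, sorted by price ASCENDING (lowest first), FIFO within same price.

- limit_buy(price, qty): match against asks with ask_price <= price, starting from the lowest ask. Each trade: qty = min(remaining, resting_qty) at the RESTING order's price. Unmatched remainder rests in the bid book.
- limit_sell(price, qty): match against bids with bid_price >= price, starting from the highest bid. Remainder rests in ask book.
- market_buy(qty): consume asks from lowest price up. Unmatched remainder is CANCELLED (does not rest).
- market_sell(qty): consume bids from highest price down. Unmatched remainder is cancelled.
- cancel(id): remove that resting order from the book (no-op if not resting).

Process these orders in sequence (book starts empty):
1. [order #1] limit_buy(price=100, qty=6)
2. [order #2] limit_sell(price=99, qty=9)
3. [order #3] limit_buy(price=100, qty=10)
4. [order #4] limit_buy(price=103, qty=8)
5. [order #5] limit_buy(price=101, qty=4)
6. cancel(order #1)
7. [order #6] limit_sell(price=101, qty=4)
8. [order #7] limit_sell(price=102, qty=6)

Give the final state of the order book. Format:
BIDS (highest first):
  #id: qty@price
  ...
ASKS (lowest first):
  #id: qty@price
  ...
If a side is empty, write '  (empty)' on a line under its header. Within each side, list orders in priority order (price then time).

Answer: BIDS (highest first):
  #5: 4@101
  #3: 7@100
ASKS (lowest first):
  #7: 2@102

Derivation:
After op 1 [order #1] limit_buy(price=100, qty=6): fills=none; bids=[#1:6@100] asks=[-]
After op 2 [order #2] limit_sell(price=99, qty=9): fills=#1x#2:6@100; bids=[-] asks=[#2:3@99]
After op 3 [order #3] limit_buy(price=100, qty=10): fills=#3x#2:3@99; bids=[#3:7@100] asks=[-]
After op 4 [order #4] limit_buy(price=103, qty=8): fills=none; bids=[#4:8@103 #3:7@100] asks=[-]
After op 5 [order #5] limit_buy(price=101, qty=4): fills=none; bids=[#4:8@103 #5:4@101 #3:7@100] asks=[-]
After op 6 cancel(order #1): fills=none; bids=[#4:8@103 #5:4@101 #3:7@100] asks=[-]
After op 7 [order #6] limit_sell(price=101, qty=4): fills=#4x#6:4@103; bids=[#4:4@103 #5:4@101 #3:7@100] asks=[-]
After op 8 [order #7] limit_sell(price=102, qty=6): fills=#4x#7:4@103; bids=[#5:4@101 #3:7@100] asks=[#7:2@102]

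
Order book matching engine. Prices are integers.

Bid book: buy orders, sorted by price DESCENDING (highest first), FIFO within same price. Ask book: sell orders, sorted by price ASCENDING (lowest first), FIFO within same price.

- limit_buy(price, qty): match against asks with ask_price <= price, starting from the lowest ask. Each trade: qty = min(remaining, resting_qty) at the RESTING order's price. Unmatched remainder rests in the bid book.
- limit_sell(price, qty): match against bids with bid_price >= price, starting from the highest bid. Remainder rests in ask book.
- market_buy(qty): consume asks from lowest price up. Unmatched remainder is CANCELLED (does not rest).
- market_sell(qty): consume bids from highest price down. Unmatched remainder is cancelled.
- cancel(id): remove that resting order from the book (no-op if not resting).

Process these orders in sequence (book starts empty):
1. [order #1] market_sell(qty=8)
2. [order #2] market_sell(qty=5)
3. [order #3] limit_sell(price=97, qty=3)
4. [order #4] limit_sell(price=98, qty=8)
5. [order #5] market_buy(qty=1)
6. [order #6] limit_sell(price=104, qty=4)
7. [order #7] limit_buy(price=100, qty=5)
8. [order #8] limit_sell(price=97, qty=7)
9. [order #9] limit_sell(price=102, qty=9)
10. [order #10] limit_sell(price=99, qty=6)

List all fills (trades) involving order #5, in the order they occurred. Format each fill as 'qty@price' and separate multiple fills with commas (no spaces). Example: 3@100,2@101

Answer: 1@97

Derivation:
After op 1 [order #1] market_sell(qty=8): fills=none; bids=[-] asks=[-]
After op 2 [order #2] market_sell(qty=5): fills=none; bids=[-] asks=[-]
After op 3 [order #3] limit_sell(price=97, qty=3): fills=none; bids=[-] asks=[#3:3@97]
After op 4 [order #4] limit_sell(price=98, qty=8): fills=none; bids=[-] asks=[#3:3@97 #4:8@98]
After op 5 [order #5] market_buy(qty=1): fills=#5x#3:1@97; bids=[-] asks=[#3:2@97 #4:8@98]
After op 6 [order #6] limit_sell(price=104, qty=4): fills=none; bids=[-] asks=[#3:2@97 #4:8@98 #6:4@104]
After op 7 [order #7] limit_buy(price=100, qty=5): fills=#7x#3:2@97 #7x#4:3@98; bids=[-] asks=[#4:5@98 #6:4@104]
After op 8 [order #8] limit_sell(price=97, qty=7): fills=none; bids=[-] asks=[#8:7@97 #4:5@98 #6:4@104]
After op 9 [order #9] limit_sell(price=102, qty=9): fills=none; bids=[-] asks=[#8:7@97 #4:5@98 #9:9@102 #6:4@104]
After op 10 [order #10] limit_sell(price=99, qty=6): fills=none; bids=[-] asks=[#8:7@97 #4:5@98 #10:6@99 #9:9@102 #6:4@104]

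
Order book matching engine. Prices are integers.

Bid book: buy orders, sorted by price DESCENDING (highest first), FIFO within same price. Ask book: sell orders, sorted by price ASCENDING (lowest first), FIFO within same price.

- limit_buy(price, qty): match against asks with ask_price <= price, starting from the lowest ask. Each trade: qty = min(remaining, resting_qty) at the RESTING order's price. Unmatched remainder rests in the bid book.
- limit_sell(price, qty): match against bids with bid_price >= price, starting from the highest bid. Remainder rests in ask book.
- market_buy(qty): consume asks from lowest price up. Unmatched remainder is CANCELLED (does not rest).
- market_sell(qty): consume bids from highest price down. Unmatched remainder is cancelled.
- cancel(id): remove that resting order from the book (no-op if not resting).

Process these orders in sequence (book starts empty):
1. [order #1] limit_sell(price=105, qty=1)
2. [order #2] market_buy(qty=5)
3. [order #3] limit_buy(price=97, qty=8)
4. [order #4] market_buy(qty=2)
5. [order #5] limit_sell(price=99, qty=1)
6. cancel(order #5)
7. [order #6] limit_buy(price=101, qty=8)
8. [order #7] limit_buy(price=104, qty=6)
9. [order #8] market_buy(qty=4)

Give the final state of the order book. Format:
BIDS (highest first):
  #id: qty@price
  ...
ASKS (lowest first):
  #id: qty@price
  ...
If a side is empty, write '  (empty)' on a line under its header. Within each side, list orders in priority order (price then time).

Answer: BIDS (highest first):
  #7: 6@104
  #6: 8@101
  #3: 8@97
ASKS (lowest first):
  (empty)

Derivation:
After op 1 [order #1] limit_sell(price=105, qty=1): fills=none; bids=[-] asks=[#1:1@105]
After op 2 [order #2] market_buy(qty=5): fills=#2x#1:1@105; bids=[-] asks=[-]
After op 3 [order #3] limit_buy(price=97, qty=8): fills=none; bids=[#3:8@97] asks=[-]
After op 4 [order #4] market_buy(qty=2): fills=none; bids=[#3:8@97] asks=[-]
After op 5 [order #5] limit_sell(price=99, qty=1): fills=none; bids=[#3:8@97] asks=[#5:1@99]
After op 6 cancel(order #5): fills=none; bids=[#3:8@97] asks=[-]
After op 7 [order #6] limit_buy(price=101, qty=8): fills=none; bids=[#6:8@101 #3:8@97] asks=[-]
After op 8 [order #7] limit_buy(price=104, qty=6): fills=none; bids=[#7:6@104 #6:8@101 #3:8@97] asks=[-]
After op 9 [order #8] market_buy(qty=4): fills=none; bids=[#7:6@104 #6:8@101 #3:8@97] asks=[-]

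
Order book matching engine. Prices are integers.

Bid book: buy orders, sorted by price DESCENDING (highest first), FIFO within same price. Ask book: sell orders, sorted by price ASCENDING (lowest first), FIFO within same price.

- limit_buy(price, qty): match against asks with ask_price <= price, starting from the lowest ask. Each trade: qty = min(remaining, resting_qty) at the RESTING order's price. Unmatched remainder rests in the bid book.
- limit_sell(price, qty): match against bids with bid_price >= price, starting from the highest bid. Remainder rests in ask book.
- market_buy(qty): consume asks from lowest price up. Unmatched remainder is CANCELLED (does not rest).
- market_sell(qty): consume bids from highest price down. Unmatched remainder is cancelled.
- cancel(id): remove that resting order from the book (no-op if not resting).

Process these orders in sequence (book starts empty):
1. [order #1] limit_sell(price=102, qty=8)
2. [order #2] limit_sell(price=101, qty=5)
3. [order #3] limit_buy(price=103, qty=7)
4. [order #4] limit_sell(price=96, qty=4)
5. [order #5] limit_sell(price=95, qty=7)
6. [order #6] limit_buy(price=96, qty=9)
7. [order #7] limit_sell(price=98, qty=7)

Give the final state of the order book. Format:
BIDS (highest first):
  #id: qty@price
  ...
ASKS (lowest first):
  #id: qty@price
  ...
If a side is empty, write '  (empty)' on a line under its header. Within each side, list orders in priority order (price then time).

After op 1 [order #1] limit_sell(price=102, qty=8): fills=none; bids=[-] asks=[#1:8@102]
After op 2 [order #2] limit_sell(price=101, qty=5): fills=none; bids=[-] asks=[#2:5@101 #1:8@102]
After op 3 [order #3] limit_buy(price=103, qty=7): fills=#3x#2:5@101 #3x#1:2@102; bids=[-] asks=[#1:6@102]
After op 4 [order #4] limit_sell(price=96, qty=4): fills=none; bids=[-] asks=[#4:4@96 #1:6@102]
After op 5 [order #5] limit_sell(price=95, qty=7): fills=none; bids=[-] asks=[#5:7@95 #4:4@96 #1:6@102]
After op 6 [order #6] limit_buy(price=96, qty=9): fills=#6x#5:7@95 #6x#4:2@96; bids=[-] asks=[#4:2@96 #1:6@102]
After op 7 [order #7] limit_sell(price=98, qty=7): fills=none; bids=[-] asks=[#4:2@96 #7:7@98 #1:6@102]

Answer: BIDS (highest first):
  (empty)
ASKS (lowest first):
  #4: 2@96
  #7: 7@98
  #1: 6@102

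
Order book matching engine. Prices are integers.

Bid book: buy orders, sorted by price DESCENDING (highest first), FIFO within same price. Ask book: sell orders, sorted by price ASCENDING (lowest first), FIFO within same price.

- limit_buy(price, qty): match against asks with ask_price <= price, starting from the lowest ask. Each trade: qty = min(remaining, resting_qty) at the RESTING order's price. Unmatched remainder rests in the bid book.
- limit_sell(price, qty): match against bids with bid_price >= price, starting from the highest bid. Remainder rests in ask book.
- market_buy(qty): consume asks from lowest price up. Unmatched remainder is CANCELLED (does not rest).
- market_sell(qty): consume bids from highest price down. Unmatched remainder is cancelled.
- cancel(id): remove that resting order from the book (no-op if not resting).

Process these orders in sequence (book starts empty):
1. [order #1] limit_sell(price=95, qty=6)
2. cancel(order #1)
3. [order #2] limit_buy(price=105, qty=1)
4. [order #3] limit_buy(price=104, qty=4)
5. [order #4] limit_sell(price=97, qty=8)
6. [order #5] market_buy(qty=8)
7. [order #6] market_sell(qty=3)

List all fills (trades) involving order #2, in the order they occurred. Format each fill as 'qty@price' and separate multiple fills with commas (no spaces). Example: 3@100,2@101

After op 1 [order #1] limit_sell(price=95, qty=6): fills=none; bids=[-] asks=[#1:6@95]
After op 2 cancel(order #1): fills=none; bids=[-] asks=[-]
After op 3 [order #2] limit_buy(price=105, qty=1): fills=none; bids=[#2:1@105] asks=[-]
After op 4 [order #3] limit_buy(price=104, qty=4): fills=none; bids=[#2:1@105 #3:4@104] asks=[-]
After op 5 [order #4] limit_sell(price=97, qty=8): fills=#2x#4:1@105 #3x#4:4@104; bids=[-] asks=[#4:3@97]
After op 6 [order #5] market_buy(qty=8): fills=#5x#4:3@97; bids=[-] asks=[-]
After op 7 [order #6] market_sell(qty=3): fills=none; bids=[-] asks=[-]

Answer: 1@105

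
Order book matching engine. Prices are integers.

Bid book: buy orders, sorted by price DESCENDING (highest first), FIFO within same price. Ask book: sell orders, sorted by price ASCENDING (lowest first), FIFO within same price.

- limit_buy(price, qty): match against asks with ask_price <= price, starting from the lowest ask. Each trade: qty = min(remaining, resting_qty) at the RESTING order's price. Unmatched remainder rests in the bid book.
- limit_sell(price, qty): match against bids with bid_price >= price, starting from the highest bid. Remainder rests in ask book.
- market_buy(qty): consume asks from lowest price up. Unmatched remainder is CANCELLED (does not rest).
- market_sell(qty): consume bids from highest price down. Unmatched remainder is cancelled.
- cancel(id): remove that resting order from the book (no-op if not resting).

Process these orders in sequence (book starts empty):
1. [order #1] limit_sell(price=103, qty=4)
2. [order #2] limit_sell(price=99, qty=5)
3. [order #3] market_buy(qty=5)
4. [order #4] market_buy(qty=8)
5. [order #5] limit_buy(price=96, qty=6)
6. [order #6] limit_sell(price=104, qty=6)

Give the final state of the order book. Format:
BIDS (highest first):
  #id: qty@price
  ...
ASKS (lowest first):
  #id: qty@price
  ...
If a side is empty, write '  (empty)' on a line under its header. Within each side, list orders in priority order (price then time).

After op 1 [order #1] limit_sell(price=103, qty=4): fills=none; bids=[-] asks=[#1:4@103]
After op 2 [order #2] limit_sell(price=99, qty=5): fills=none; bids=[-] asks=[#2:5@99 #1:4@103]
After op 3 [order #3] market_buy(qty=5): fills=#3x#2:5@99; bids=[-] asks=[#1:4@103]
After op 4 [order #4] market_buy(qty=8): fills=#4x#1:4@103; bids=[-] asks=[-]
After op 5 [order #5] limit_buy(price=96, qty=6): fills=none; bids=[#5:6@96] asks=[-]
After op 6 [order #6] limit_sell(price=104, qty=6): fills=none; bids=[#5:6@96] asks=[#6:6@104]

Answer: BIDS (highest first):
  #5: 6@96
ASKS (lowest first):
  #6: 6@104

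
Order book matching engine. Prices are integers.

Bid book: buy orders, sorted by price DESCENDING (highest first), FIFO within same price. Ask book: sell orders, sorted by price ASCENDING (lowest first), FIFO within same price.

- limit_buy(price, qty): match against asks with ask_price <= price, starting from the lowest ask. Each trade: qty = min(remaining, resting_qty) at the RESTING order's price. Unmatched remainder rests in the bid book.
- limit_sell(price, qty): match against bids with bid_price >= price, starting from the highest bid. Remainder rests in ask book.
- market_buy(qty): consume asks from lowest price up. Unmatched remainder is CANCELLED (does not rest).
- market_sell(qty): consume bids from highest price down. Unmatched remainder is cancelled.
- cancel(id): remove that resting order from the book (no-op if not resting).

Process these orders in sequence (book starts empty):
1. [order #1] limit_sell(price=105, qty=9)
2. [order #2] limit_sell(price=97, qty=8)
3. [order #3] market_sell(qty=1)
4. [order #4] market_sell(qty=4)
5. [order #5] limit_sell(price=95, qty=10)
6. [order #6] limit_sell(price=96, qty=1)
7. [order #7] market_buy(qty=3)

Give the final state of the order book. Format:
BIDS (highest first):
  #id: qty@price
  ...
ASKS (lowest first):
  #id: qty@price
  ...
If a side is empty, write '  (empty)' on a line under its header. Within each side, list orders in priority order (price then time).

Answer: BIDS (highest first):
  (empty)
ASKS (lowest first):
  #5: 7@95
  #6: 1@96
  #2: 8@97
  #1: 9@105

Derivation:
After op 1 [order #1] limit_sell(price=105, qty=9): fills=none; bids=[-] asks=[#1:9@105]
After op 2 [order #2] limit_sell(price=97, qty=8): fills=none; bids=[-] asks=[#2:8@97 #1:9@105]
After op 3 [order #3] market_sell(qty=1): fills=none; bids=[-] asks=[#2:8@97 #1:9@105]
After op 4 [order #4] market_sell(qty=4): fills=none; bids=[-] asks=[#2:8@97 #1:9@105]
After op 5 [order #5] limit_sell(price=95, qty=10): fills=none; bids=[-] asks=[#5:10@95 #2:8@97 #1:9@105]
After op 6 [order #6] limit_sell(price=96, qty=1): fills=none; bids=[-] asks=[#5:10@95 #6:1@96 #2:8@97 #1:9@105]
After op 7 [order #7] market_buy(qty=3): fills=#7x#5:3@95; bids=[-] asks=[#5:7@95 #6:1@96 #2:8@97 #1:9@105]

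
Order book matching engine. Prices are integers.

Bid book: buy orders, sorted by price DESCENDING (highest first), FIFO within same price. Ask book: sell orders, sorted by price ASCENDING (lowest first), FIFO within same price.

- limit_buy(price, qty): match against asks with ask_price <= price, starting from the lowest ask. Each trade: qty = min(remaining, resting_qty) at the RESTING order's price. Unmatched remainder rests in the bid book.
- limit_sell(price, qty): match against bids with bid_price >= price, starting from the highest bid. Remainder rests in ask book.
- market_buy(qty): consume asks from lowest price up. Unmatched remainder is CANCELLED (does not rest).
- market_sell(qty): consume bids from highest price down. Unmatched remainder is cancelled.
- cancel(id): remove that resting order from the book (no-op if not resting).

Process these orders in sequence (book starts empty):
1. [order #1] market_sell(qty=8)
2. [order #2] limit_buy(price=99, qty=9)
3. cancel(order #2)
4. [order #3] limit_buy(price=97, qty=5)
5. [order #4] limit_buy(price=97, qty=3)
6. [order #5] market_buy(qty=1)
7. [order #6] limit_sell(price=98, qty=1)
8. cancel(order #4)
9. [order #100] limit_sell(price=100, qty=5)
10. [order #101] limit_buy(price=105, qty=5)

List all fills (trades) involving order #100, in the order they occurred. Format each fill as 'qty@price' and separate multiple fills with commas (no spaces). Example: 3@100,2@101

Answer: 4@100

Derivation:
After op 1 [order #1] market_sell(qty=8): fills=none; bids=[-] asks=[-]
After op 2 [order #2] limit_buy(price=99, qty=9): fills=none; bids=[#2:9@99] asks=[-]
After op 3 cancel(order #2): fills=none; bids=[-] asks=[-]
After op 4 [order #3] limit_buy(price=97, qty=5): fills=none; bids=[#3:5@97] asks=[-]
After op 5 [order #4] limit_buy(price=97, qty=3): fills=none; bids=[#3:5@97 #4:3@97] asks=[-]
After op 6 [order #5] market_buy(qty=1): fills=none; bids=[#3:5@97 #4:3@97] asks=[-]
After op 7 [order #6] limit_sell(price=98, qty=1): fills=none; bids=[#3:5@97 #4:3@97] asks=[#6:1@98]
After op 8 cancel(order #4): fills=none; bids=[#3:5@97] asks=[#6:1@98]
After op 9 [order #100] limit_sell(price=100, qty=5): fills=none; bids=[#3:5@97] asks=[#6:1@98 #100:5@100]
After op 10 [order #101] limit_buy(price=105, qty=5): fills=#101x#6:1@98 #101x#100:4@100; bids=[#3:5@97] asks=[#100:1@100]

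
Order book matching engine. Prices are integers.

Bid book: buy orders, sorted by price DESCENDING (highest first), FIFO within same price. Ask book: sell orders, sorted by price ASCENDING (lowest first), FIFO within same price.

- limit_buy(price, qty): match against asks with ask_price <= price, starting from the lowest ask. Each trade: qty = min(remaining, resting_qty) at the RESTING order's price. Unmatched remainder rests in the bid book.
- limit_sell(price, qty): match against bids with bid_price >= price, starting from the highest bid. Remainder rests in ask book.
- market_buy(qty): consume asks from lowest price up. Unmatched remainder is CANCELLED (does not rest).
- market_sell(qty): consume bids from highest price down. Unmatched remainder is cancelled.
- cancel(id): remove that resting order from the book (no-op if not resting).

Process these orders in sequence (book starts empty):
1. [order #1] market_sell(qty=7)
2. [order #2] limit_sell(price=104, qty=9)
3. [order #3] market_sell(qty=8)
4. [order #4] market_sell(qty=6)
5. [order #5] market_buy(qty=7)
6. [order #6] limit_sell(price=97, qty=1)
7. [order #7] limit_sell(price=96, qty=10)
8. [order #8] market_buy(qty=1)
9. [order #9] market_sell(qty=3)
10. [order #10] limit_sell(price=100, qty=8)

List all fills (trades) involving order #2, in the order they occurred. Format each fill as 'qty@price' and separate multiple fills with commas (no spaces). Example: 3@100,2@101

Answer: 7@104

Derivation:
After op 1 [order #1] market_sell(qty=7): fills=none; bids=[-] asks=[-]
After op 2 [order #2] limit_sell(price=104, qty=9): fills=none; bids=[-] asks=[#2:9@104]
After op 3 [order #3] market_sell(qty=8): fills=none; bids=[-] asks=[#2:9@104]
After op 4 [order #4] market_sell(qty=6): fills=none; bids=[-] asks=[#2:9@104]
After op 5 [order #5] market_buy(qty=7): fills=#5x#2:7@104; bids=[-] asks=[#2:2@104]
After op 6 [order #6] limit_sell(price=97, qty=1): fills=none; bids=[-] asks=[#6:1@97 #2:2@104]
After op 7 [order #7] limit_sell(price=96, qty=10): fills=none; bids=[-] asks=[#7:10@96 #6:1@97 #2:2@104]
After op 8 [order #8] market_buy(qty=1): fills=#8x#7:1@96; bids=[-] asks=[#7:9@96 #6:1@97 #2:2@104]
After op 9 [order #9] market_sell(qty=3): fills=none; bids=[-] asks=[#7:9@96 #6:1@97 #2:2@104]
After op 10 [order #10] limit_sell(price=100, qty=8): fills=none; bids=[-] asks=[#7:9@96 #6:1@97 #10:8@100 #2:2@104]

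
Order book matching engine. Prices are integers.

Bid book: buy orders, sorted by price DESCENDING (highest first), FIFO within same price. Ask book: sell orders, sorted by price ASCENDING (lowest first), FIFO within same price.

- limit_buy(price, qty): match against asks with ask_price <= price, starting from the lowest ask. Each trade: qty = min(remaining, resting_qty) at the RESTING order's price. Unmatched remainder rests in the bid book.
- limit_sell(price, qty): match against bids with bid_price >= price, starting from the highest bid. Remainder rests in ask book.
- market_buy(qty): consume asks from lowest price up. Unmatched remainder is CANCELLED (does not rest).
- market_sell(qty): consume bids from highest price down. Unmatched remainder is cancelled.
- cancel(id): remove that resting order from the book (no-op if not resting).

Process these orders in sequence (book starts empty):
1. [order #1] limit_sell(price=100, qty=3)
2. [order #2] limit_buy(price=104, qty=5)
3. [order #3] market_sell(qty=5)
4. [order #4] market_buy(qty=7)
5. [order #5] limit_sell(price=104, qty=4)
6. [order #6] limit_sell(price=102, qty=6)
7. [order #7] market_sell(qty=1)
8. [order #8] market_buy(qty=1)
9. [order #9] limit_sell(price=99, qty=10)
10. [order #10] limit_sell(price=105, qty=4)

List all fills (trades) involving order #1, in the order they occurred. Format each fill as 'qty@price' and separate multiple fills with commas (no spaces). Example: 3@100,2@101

After op 1 [order #1] limit_sell(price=100, qty=3): fills=none; bids=[-] asks=[#1:3@100]
After op 2 [order #2] limit_buy(price=104, qty=5): fills=#2x#1:3@100; bids=[#2:2@104] asks=[-]
After op 3 [order #3] market_sell(qty=5): fills=#2x#3:2@104; bids=[-] asks=[-]
After op 4 [order #4] market_buy(qty=7): fills=none; bids=[-] asks=[-]
After op 5 [order #5] limit_sell(price=104, qty=4): fills=none; bids=[-] asks=[#5:4@104]
After op 6 [order #6] limit_sell(price=102, qty=6): fills=none; bids=[-] asks=[#6:6@102 #5:4@104]
After op 7 [order #7] market_sell(qty=1): fills=none; bids=[-] asks=[#6:6@102 #5:4@104]
After op 8 [order #8] market_buy(qty=1): fills=#8x#6:1@102; bids=[-] asks=[#6:5@102 #5:4@104]
After op 9 [order #9] limit_sell(price=99, qty=10): fills=none; bids=[-] asks=[#9:10@99 #6:5@102 #5:4@104]
After op 10 [order #10] limit_sell(price=105, qty=4): fills=none; bids=[-] asks=[#9:10@99 #6:5@102 #5:4@104 #10:4@105]

Answer: 3@100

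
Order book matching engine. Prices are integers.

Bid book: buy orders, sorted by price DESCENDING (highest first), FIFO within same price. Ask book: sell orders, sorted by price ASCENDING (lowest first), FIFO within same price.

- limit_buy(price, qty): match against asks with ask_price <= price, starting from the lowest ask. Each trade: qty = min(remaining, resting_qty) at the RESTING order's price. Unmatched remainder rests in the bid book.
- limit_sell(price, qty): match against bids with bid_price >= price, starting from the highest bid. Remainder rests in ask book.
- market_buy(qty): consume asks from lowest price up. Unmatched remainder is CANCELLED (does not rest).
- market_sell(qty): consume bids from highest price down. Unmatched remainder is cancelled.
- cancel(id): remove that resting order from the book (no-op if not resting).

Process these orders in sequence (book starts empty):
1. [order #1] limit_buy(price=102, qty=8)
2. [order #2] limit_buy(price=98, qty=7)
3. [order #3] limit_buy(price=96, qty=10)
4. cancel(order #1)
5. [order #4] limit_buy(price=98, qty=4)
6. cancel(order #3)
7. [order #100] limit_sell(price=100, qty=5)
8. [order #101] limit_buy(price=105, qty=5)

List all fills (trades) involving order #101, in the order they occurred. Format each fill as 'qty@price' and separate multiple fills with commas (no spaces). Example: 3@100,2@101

Answer: 5@100

Derivation:
After op 1 [order #1] limit_buy(price=102, qty=8): fills=none; bids=[#1:8@102] asks=[-]
After op 2 [order #2] limit_buy(price=98, qty=7): fills=none; bids=[#1:8@102 #2:7@98] asks=[-]
After op 3 [order #3] limit_buy(price=96, qty=10): fills=none; bids=[#1:8@102 #2:7@98 #3:10@96] asks=[-]
After op 4 cancel(order #1): fills=none; bids=[#2:7@98 #3:10@96] asks=[-]
After op 5 [order #4] limit_buy(price=98, qty=4): fills=none; bids=[#2:7@98 #4:4@98 #3:10@96] asks=[-]
After op 6 cancel(order #3): fills=none; bids=[#2:7@98 #4:4@98] asks=[-]
After op 7 [order #100] limit_sell(price=100, qty=5): fills=none; bids=[#2:7@98 #4:4@98] asks=[#100:5@100]
After op 8 [order #101] limit_buy(price=105, qty=5): fills=#101x#100:5@100; bids=[#2:7@98 #4:4@98] asks=[-]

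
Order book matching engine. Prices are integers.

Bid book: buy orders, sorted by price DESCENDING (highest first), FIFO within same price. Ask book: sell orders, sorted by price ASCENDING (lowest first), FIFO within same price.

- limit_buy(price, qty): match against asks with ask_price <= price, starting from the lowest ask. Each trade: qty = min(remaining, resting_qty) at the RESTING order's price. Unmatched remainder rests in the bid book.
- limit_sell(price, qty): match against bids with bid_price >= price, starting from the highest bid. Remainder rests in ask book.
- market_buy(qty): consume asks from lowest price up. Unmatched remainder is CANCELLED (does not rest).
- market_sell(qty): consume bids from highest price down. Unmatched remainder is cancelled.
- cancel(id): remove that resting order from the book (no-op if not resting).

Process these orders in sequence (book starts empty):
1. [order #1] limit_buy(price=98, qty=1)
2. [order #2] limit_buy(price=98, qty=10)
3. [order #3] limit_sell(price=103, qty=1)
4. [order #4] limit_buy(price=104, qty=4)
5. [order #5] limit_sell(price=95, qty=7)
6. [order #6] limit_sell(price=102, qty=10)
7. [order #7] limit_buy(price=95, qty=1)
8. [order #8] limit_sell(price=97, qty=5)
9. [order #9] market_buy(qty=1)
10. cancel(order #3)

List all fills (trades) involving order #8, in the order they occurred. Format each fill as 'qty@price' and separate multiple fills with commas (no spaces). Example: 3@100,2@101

Answer: 5@98

Derivation:
After op 1 [order #1] limit_buy(price=98, qty=1): fills=none; bids=[#1:1@98] asks=[-]
After op 2 [order #2] limit_buy(price=98, qty=10): fills=none; bids=[#1:1@98 #2:10@98] asks=[-]
After op 3 [order #3] limit_sell(price=103, qty=1): fills=none; bids=[#1:1@98 #2:10@98] asks=[#3:1@103]
After op 4 [order #4] limit_buy(price=104, qty=4): fills=#4x#3:1@103; bids=[#4:3@104 #1:1@98 #2:10@98] asks=[-]
After op 5 [order #5] limit_sell(price=95, qty=7): fills=#4x#5:3@104 #1x#5:1@98 #2x#5:3@98; bids=[#2:7@98] asks=[-]
After op 6 [order #6] limit_sell(price=102, qty=10): fills=none; bids=[#2:7@98] asks=[#6:10@102]
After op 7 [order #7] limit_buy(price=95, qty=1): fills=none; bids=[#2:7@98 #7:1@95] asks=[#6:10@102]
After op 8 [order #8] limit_sell(price=97, qty=5): fills=#2x#8:5@98; bids=[#2:2@98 #7:1@95] asks=[#6:10@102]
After op 9 [order #9] market_buy(qty=1): fills=#9x#6:1@102; bids=[#2:2@98 #7:1@95] asks=[#6:9@102]
After op 10 cancel(order #3): fills=none; bids=[#2:2@98 #7:1@95] asks=[#6:9@102]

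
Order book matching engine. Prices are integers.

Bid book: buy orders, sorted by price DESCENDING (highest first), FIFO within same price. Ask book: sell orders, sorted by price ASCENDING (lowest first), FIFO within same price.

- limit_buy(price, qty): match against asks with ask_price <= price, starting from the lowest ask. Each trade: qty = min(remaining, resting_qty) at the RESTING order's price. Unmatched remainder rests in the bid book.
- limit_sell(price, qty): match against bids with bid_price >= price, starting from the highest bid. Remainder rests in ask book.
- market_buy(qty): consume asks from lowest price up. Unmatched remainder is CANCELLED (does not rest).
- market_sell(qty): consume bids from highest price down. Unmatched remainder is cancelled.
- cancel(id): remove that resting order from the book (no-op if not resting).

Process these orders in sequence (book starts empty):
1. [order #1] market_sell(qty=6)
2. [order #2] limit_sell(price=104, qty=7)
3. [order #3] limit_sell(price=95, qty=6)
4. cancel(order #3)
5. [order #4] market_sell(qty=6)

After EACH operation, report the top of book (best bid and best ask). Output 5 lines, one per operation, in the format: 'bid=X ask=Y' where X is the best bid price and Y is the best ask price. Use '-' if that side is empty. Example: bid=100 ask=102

Answer: bid=- ask=-
bid=- ask=104
bid=- ask=95
bid=- ask=104
bid=- ask=104

Derivation:
After op 1 [order #1] market_sell(qty=6): fills=none; bids=[-] asks=[-]
After op 2 [order #2] limit_sell(price=104, qty=7): fills=none; bids=[-] asks=[#2:7@104]
After op 3 [order #3] limit_sell(price=95, qty=6): fills=none; bids=[-] asks=[#3:6@95 #2:7@104]
After op 4 cancel(order #3): fills=none; bids=[-] asks=[#2:7@104]
After op 5 [order #4] market_sell(qty=6): fills=none; bids=[-] asks=[#2:7@104]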